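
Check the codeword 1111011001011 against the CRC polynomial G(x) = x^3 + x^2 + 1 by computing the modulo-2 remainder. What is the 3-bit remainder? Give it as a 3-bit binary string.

Modulo-2 division of 1111011001011 by 1101:
  pos 0: 1111 XOR 1101 = 0010
  pos 2: 1001 XOR 1101 = 0100
  pos 3: 1001 XOR 1101 = 0100
  pos 4: 1000 XOR 1101 = 0101
  pos 5: 1010 XOR 1101 = 0111
  pos 6: 1111 XOR 1101 = 0010
  pos 8: 1001 XOR 1101 = 0100
  pos 9: 1001 XOR 1101 = 0100
Remainder = 100 (nonzero — an error is detected).

100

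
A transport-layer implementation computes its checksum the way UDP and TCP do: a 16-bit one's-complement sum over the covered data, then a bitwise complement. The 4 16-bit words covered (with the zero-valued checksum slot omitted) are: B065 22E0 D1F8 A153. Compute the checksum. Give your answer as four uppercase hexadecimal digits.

B96D

One's-complement addition (fold any carry out of bit 15 back into bit 0):
  0xB065 + 0x22E0 = 0x0D345
  0xD345 + 0xD1F8 = 0x1A53D → wrap carry → 0xA53E
  0xA53E + 0xA153 = 0x14691 → wrap carry → 0x4692
One's-complement sum = 0x4692.
Checksum = ~0x4692 & 0xFFFF = 0xB96D.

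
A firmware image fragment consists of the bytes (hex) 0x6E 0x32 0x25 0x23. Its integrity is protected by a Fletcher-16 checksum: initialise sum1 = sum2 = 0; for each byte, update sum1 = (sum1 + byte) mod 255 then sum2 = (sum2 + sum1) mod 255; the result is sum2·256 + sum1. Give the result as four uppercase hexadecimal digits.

BDE8

Running sums (mod 255):
  after byte 0 (0x6E): sum1=110, sum2=110
  after byte 1 (0x32): sum1=160, sum2=15
  after byte 2 (0x25): sum1=197, sum2=212
  after byte 3 (0x23): sum1=232, sum2=189
Checksum = sum2·256 + sum1 = 189·256 + 232 = 48616 = 0xBDE8.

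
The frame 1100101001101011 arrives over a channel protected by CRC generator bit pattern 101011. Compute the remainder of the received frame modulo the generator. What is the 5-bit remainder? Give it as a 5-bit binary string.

Modulo-2 division of 1100101001101011 by 101011:
  pos 0: 110010 XOR 101011 = 011001
  pos 1: 110011 XOR 101011 = 011000
  pos 2: 110000 XOR 101011 = 011011
  pos 3: 110110 XOR 101011 = 011101
  pos 4: 111011 XOR 101011 = 010000
  pos 5: 100001 XOR 101011 = 001010
  pos 7: 101001 XOR 101011 = 000010
Remainder = 10011 (nonzero — an error is detected).

10011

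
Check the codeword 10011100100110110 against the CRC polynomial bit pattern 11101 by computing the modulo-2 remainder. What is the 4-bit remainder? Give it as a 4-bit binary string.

1110

Modulo-2 division of 10011100100110110 by 11101:
  pos 0: 10011 XOR 11101 = 01110
  pos 1: 11101 XOR 11101 = 00000
  pos 8: 10011 XOR 11101 = 01110
  pos 9: 11100 XOR 11101 = 00001
Remainder = 1110 (nonzero — an error is detected).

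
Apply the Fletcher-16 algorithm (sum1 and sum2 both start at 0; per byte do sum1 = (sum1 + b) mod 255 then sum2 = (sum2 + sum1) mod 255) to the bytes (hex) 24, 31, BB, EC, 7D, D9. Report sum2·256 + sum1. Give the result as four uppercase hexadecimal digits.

Running sums (mod 255):
  after byte 0 (24): sum1=36, sum2=36
  after byte 1 (31): sum1=85, sum2=121
  after byte 2 (BB): sum1=17, sum2=138
  after byte 3 (EC): sum1=253, sum2=136
  after byte 4 (7D): sum1=123, sum2=4
  after byte 5 (D9): sum1=85, sum2=89
Checksum = sum2·256 + sum1 = 89·256 + 85 = 22869 = 0x5955.

5955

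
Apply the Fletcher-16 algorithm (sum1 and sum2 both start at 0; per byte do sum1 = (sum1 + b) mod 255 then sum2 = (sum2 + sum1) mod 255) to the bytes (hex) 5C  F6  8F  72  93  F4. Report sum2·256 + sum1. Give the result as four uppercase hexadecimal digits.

Running sums (mod 255):
  after byte 0 (5C): sum1=92, sum2=92
  after byte 1 (F6): sum1=83, sum2=175
  after byte 2 (8F): sum1=226, sum2=146
  after byte 3 (72): sum1=85, sum2=231
  after byte 4 (93): sum1=232, sum2=208
  after byte 5 (F4): sum1=221, sum2=174
Checksum = sum2·256 + sum1 = 174·256 + 221 = 44765 = 0xAEDD.

AEDD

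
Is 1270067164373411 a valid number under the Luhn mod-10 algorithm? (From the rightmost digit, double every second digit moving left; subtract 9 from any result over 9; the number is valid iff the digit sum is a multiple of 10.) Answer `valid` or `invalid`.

invalid

From the right, keep odd positions and double even positions (subtract 9 from any doubled value over 9):
  doubled (positions 2,4,...): 2 6 6 3 5 0 5 2 → sum 29
  kept (positions 1,3,...): 1 4 7 4 1 6 0 2 → sum 25
Total = 54.
54 mod 10 = 4, so the number is invalid.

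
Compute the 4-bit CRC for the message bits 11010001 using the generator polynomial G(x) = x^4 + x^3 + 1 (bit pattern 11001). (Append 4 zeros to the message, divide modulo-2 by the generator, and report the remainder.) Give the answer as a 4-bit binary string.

Append 4 zeros: 110100010000. Divide by 11001 (XOR where the leading bit is 1):
  pos 0: 11010 XOR 11001 = 00011
  pos 3: 11001 XOR 11001 = 00000
Remainder (last 4 bits) = 0000. This is the CRC / FCS.

0000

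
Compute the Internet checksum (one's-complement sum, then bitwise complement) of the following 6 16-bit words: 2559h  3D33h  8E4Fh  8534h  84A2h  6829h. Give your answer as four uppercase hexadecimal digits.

9D23

One's-complement addition (fold any carry out of bit 15 back into bit 0):
  0x2559 + 0x3D33 = 0x0628C
  0x628C + 0x8E4F = 0x0F0DB
  0xF0DB + 0x8534 = 0x1760F → wrap carry → 0x7610
  0x7610 + 0x84A2 = 0x0FAB2
  0xFAB2 + 0x6829 = 0x162DB → wrap carry → 0x62DC
One's-complement sum = 0x62DC.
Checksum = ~0x62DC & 0xFFFF = 0x9D23.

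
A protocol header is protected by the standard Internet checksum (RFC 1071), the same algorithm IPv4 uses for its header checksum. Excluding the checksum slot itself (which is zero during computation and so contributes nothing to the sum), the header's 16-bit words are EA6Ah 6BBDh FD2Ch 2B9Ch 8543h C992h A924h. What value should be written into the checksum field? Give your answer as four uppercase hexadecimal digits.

8913

One's-complement addition (fold any carry out of bit 15 back into bit 0):
  0xEA6A + 0x6BBD = 0x15627 → wrap carry → 0x5628
  0x5628 + 0xFD2C = 0x15354 → wrap carry → 0x5355
  0x5355 + 0x2B9C = 0x07EF1
  0x7EF1 + 0x8543 = 0x10434 → wrap carry → 0x0435
  0x0435 + 0xC992 = 0x0CDC7
  0xCDC7 + 0xA924 = 0x176EB → wrap carry → 0x76EC
One's-complement sum = 0x76EC.
Checksum = ~0x76EC & 0xFFFF = 0x8913.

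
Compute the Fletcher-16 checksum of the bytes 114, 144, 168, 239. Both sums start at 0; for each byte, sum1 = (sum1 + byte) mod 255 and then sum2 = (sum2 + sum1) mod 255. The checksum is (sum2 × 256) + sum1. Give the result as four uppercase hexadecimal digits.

Running sums (mod 255):
  after byte 0 (114): sum1=114, sum2=114
  after byte 1 (144): sum1=3, sum2=117
  after byte 2 (168): sum1=171, sum2=33
  after byte 3 (239): sum1=155, sum2=188
Checksum = sum2·256 + sum1 = 188·256 + 155 = 48283 = 0xBC9B.

BC9B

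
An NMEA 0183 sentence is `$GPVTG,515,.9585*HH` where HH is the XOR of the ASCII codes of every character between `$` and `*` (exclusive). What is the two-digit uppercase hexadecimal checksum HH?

4C

XOR the ASCII codes of the payload characters:
  'G' = 0x47 → acc = 0x47
  'P' = 0x50 → acc = 0x17
  'V' = 0x56 → acc = 0x41
  'T' = 0x54 → acc = 0x15
  'G' = 0x47 → acc = 0x52
  ',' = 0x2C → acc = 0x7E
  '5' = 0x35 → acc = 0x4B
  '1' = 0x31 → acc = 0x7A
  '5' = 0x35 → acc = 0x4F
  ',' = 0x2C → acc = 0x63
  '.' = 0x2E → acc = 0x4D
  '9' = 0x39 → acc = 0x74
  '5' = 0x35 → acc = 0x41
  '8' = 0x38 → acc = 0x79
  '5' = 0x35 → acc = 0x4C
Checksum = 0x4C.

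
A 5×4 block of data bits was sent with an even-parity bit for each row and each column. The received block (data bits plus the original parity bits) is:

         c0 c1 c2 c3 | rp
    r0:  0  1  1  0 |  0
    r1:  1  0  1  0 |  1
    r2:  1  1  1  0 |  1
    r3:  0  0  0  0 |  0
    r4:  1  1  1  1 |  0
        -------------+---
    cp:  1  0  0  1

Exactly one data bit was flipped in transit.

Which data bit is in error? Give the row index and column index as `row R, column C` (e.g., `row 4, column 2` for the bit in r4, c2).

row 1, column 1

Recompute each row's even parity and compare to rp:
  r0: data parity 0, sent rp 0 → ok
  r1: data parity 0, sent rp 1 → mismatch
  r2: data parity 1, sent rp 1 → ok
  r3: data parity 0, sent rp 0 → ok
  r4: data parity 0, sent rp 0 → ok
Recompute each column's even parity and compare to cp:
  c0: data parity 1, sent cp 1 → ok
  c1: data parity 1, sent cp 0 → mismatch
  c2: data parity 0, sent cp 0 → ok
  c3: data parity 1, sent cp 1 → ok
Exactly one row (r1) and one column (c1) fail → the flipped bit is at their intersection.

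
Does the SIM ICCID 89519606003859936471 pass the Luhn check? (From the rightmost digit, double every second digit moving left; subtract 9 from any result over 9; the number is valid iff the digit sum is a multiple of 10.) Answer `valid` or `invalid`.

From the right, keep odd positions and double even positions (subtract 9 from any doubled value over 9):
  doubled (positions 2,4,...): 5 3 9 1 6 0 0 9 1 7 → sum 41
  kept (positions 1,3,...): 1 4 3 9 8 0 6 6 1 9 → sum 47
Total = 88.
88 mod 10 = 8, so the number is invalid.

invalid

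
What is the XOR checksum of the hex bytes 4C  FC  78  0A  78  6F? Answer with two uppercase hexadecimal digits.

XOR the bytes together:
  start with 0x4C
  0x4C ⊕ 0xFC = 0xB0
  0xB0 ⊕ 0x78 = 0xC8
  0xC8 ⊕ 0x0A = 0xC2
  0xC2 ⊕ 0x78 = 0xBA
  0xBA ⊕ 0x6F = 0xD5

D5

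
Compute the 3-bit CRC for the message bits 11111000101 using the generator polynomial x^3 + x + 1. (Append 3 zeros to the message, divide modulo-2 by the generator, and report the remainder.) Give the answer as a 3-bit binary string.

Append 3 zeros: 11111000101000. Divide by 1011 (XOR where the leading bit is 1):
  pos 0: 1111 XOR 1011 = 0100
  pos 1: 1001 XOR 1011 = 0010
  pos 3: 1000 XOR 1011 = 0011
  pos 5: 1101 XOR 1011 = 0110
  pos 6: 1100 XOR 1011 = 0111
  pos 7: 1111 XOR 1011 = 0100
  pos 8: 1000 XOR 1011 = 0011
  pos 10: 1100 XOR 1011 = 0111
Remainder (last 3 bits) = 111. This is the CRC / FCS.

111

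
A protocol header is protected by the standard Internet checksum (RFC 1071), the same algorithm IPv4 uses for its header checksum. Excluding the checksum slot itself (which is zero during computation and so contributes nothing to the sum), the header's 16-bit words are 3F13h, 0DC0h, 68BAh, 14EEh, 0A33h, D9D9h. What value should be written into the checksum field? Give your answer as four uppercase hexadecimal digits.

One's-complement addition (fold any carry out of bit 15 back into bit 0):
  0x3F13 + 0x0DC0 = 0x04CD3
  0x4CD3 + 0x68BA = 0x0B58D
  0xB58D + 0x14EE = 0x0CA7B
  0xCA7B + 0x0A33 = 0x0D4AE
  0xD4AE + 0xD9D9 = 0x1AE87 → wrap carry → 0xAE88
One's-complement sum = 0xAE88.
Checksum = ~0xAE88 & 0xFFFF = 0x5177.

5177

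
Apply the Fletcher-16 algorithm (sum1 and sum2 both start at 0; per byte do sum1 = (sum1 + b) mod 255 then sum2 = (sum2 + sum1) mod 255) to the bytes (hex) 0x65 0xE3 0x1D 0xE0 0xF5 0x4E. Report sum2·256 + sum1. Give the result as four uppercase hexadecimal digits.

Running sums (mod 255):
  after byte 0 (0x65): sum1=101, sum2=101
  after byte 1 (0xE3): sum1=73, sum2=174
  after byte 2 (0x1D): sum1=102, sum2=21
  after byte 3 (0xE0): sum1=71, sum2=92
  after byte 4 (0xF5): sum1=61, sum2=153
  after byte 5 (0x4E): sum1=139, sum2=37
Checksum = sum2·256 + sum1 = 37·256 + 139 = 9611 = 0x258B.

258B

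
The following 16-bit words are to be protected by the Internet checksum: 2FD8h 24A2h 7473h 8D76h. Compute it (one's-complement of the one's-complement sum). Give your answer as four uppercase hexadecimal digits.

One's-complement addition (fold any carry out of bit 15 back into bit 0):
  0x2FD8 + 0x24A2 = 0x0547A
  0x547A + 0x7473 = 0x0C8ED
  0xC8ED + 0x8D76 = 0x15663 → wrap carry → 0x5664
One's-complement sum = 0x5664.
Checksum = ~0x5664 & 0xFFFF = 0xA99B.

A99B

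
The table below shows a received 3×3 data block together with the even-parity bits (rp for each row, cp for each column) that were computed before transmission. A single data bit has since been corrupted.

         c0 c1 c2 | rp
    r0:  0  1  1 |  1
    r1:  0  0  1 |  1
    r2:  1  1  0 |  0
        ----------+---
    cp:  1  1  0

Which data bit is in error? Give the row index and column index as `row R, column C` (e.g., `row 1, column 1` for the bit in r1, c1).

Recompute each row's even parity and compare to rp:
  r0: data parity 0, sent rp 1 → mismatch
  r1: data parity 1, sent rp 1 → ok
  r2: data parity 0, sent rp 0 → ok
Recompute each column's even parity and compare to cp:
  c0: data parity 1, sent cp 1 → ok
  c1: data parity 0, sent cp 1 → mismatch
  c2: data parity 0, sent cp 0 → ok
Exactly one row (r0) and one column (c1) fail → the flipped bit is at their intersection.

row 0, column 1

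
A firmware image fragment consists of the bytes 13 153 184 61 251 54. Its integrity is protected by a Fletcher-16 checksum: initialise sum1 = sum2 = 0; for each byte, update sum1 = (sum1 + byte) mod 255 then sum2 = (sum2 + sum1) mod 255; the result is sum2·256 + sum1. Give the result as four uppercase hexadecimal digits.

17CE

Running sums (mod 255):
  after byte 0 (13): sum1=13, sum2=13
  after byte 1 (153): sum1=166, sum2=179
  after byte 2 (184): sum1=95, sum2=19
  after byte 3 (61): sum1=156, sum2=175
  after byte 4 (251): sum1=152, sum2=72
  after byte 5 (54): sum1=206, sum2=23
Checksum = sum2·256 + sum1 = 23·256 + 206 = 6094 = 0x17CE.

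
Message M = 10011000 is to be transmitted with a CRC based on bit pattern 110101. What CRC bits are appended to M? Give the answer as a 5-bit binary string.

10011

Append 5 zeros: 1001100000000. Divide by 110101 (XOR where the leading bit is 1):
  pos 0: 100110 XOR 110101 = 010011
  pos 1: 100110 XOR 110101 = 010011
  pos 2: 100110 XOR 110101 = 010011
  pos 3: 100110 XOR 110101 = 010011
  pos 4: 100110 XOR 110101 = 010011
  pos 5: 100110 XOR 110101 = 010011
  pos 6: 100110 XOR 110101 = 010011
  pos 7: 100110 XOR 110101 = 010011
Remainder (last 5 bits) = 10011. This is the CRC / FCS.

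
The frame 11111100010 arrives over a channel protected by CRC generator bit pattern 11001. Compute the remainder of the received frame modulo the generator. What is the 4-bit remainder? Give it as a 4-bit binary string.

0000

Modulo-2 division of 11111100010 by 11001:
  pos 0: 11111 XOR 11001 = 00110
  pos 2: 11010 XOR 11001 = 00011
  pos 5: 11001 XOR 11001 = 00000
Remainder = 0000 (zero — the frame passes the CRC check).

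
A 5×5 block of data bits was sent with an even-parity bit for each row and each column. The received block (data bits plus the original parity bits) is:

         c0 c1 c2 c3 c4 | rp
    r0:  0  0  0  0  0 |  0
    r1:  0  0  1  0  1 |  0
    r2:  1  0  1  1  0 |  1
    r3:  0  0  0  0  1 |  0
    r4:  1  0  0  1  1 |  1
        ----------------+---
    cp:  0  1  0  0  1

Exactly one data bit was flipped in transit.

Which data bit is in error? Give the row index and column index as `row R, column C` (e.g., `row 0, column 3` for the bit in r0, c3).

row 3, column 1

Recompute each row's even parity and compare to rp:
  r0: data parity 0, sent rp 0 → ok
  r1: data parity 0, sent rp 0 → ok
  r2: data parity 1, sent rp 1 → ok
  r3: data parity 1, sent rp 0 → mismatch
  r4: data parity 1, sent rp 1 → ok
Recompute each column's even parity and compare to cp:
  c0: data parity 0, sent cp 0 → ok
  c1: data parity 0, sent cp 1 → mismatch
  c2: data parity 0, sent cp 0 → ok
  c3: data parity 0, sent cp 0 → ok
  c4: data parity 1, sent cp 1 → ok
Exactly one row (r3) and one column (c1) fail → the flipped bit is at their intersection.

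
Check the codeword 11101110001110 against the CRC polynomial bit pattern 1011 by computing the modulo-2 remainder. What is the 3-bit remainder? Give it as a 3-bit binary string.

110

Modulo-2 division of 11101110001110 by 1011:
  pos 0: 1110 XOR 1011 = 0101
  pos 1: 1011 XOR 1011 = 0000
  pos 5: 1100 XOR 1011 = 0111
  pos 6: 1110 XOR 1011 = 0101
  pos 7: 1011 XOR 1011 = 0000
Remainder = 110 (nonzero — an error is detected).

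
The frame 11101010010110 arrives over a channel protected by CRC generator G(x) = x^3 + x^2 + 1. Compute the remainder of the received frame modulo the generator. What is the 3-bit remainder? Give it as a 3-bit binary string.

110

Modulo-2 division of 11101010010110 by 1101:
  pos 0: 1110 XOR 1101 = 0011
  pos 2: 1110 XOR 1101 = 0011
  pos 4: 1110 XOR 1101 = 0011
  pos 6: 1101 XOR 1101 = 0000
Remainder = 110 (nonzero — an error is detected).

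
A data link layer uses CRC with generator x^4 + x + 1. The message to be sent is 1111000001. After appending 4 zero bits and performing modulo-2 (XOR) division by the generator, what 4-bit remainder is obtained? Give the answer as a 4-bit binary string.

1000

Append 4 zeros: 11110000010000. Divide by 10011 (XOR where the leading bit is 1):
  pos 0: 11110 XOR 10011 = 01101
  pos 1: 11010 XOR 10011 = 01001
  pos 2: 10010 XOR 10011 = 00001
  pos 6: 10010 XOR 10011 = 00001
Remainder (last 4 bits) = 1000. This is the CRC / FCS.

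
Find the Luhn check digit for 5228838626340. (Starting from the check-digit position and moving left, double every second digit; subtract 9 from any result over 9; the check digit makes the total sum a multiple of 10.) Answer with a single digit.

Partial digits right→left: 0 4 3 6 2 6 8 3 8 8 2 2 5
Double every second digit counting from the check-digit position (so the 1st, 3rd, 5th, ... of the partial from the right).
  doubled (with −9 where >9): 0 6 4 7 7 4 1 → sum 29
  kept as-is: 4 6 6 3 8 2 → sum 29
Total = 29 + 29 = 58.
Check digit = (10 − (58 mod 10)) mod 10 = 2.

2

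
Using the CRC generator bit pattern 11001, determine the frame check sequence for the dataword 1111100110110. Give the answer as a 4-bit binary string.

0101

Append 4 zeros: 11111001101100000. Divide by 11001 (XOR where the leading bit is 1):
  pos 0: 11111 XOR 11001 = 00110
  pos 2: 11000 XOR 11001 = 00001
  pos 6: 11101 XOR 11001 = 00100
  pos 8: 10010 XOR 11001 = 01011
  pos 9: 10110 XOR 11001 = 01111
  pos 10: 11110 XOR 11001 = 00111
  pos 12: 11100 XOR 11001 = 00101
Remainder (last 4 bits) = 0101. This is the CRC / FCS.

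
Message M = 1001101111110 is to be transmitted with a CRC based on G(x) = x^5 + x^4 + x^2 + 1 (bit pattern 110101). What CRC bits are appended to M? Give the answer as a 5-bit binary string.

00001

Append 5 zeros: 100110111111000000. Divide by 110101 (XOR where the leading bit is 1):
  pos 0: 100110 XOR 110101 = 010011
  pos 1: 100111 XOR 110101 = 010010
  pos 2: 100101 XOR 110101 = 010000
  pos 3: 100001 XOR 110101 = 010100
  pos 4: 101001 XOR 110101 = 011100
  pos 5: 111001 XOR 110101 = 001100
  pos 7: 110010 XOR 110101 = 000111
  pos 10: 111000 XOR 110101 = 001101
  pos 12: 110100 XOR 110101 = 000001
Remainder (last 5 bits) = 00001. This is the CRC / FCS.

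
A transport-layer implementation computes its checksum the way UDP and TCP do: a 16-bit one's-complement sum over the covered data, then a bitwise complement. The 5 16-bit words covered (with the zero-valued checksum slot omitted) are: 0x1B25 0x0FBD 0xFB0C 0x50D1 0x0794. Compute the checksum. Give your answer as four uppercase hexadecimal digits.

81AB

One's-complement addition (fold any carry out of bit 15 back into bit 0):
  0x1B25 + 0x0FBD = 0x02AE2
  0x2AE2 + 0xFB0C = 0x125EE → wrap carry → 0x25EF
  0x25EF + 0x50D1 = 0x076C0
  0x76C0 + 0x0794 = 0x07E54
One's-complement sum = 0x7E54.
Checksum = ~0x7E54 & 0xFFFF = 0x81AB.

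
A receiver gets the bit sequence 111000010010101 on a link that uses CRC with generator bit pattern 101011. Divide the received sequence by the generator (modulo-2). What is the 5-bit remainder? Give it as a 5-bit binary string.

00010

Modulo-2 division of 111000010010101 by 101011:
  pos 0: 111000 XOR 101011 = 010011
  pos 1: 100110 XOR 101011 = 001101
  pos 3: 110110 XOR 101011 = 011101
  pos 4: 111010 XOR 101011 = 010001
  pos 5: 100011 XOR 101011 = 001000
  pos 7: 100001 XOR 101011 = 001010
  pos 9: 101001 XOR 101011 = 000010
Remainder = 00010 (nonzero — an error is detected).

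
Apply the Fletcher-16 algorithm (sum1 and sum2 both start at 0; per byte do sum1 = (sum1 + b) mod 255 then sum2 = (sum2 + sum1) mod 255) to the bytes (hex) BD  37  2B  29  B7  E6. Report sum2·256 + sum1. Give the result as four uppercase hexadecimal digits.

05E7

Running sums (mod 255):
  after byte 0 (BD): sum1=189, sum2=189
  after byte 1 (37): sum1=244, sum2=178
  after byte 2 (2B): sum1=32, sum2=210
  after byte 3 (29): sum1=73, sum2=28
  after byte 4 (B7): sum1=1, sum2=29
  after byte 5 (E6): sum1=231, sum2=5
Checksum = sum2·256 + sum1 = 5·256 + 231 = 1511 = 0x05E7.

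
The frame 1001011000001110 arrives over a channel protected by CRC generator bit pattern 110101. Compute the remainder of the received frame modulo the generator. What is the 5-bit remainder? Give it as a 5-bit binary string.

01101

Modulo-2 division of 1001011000001110 by 110101:
  pos 0: 100101 XOR 110101 = 010000
  pos 1: 100001 XOR 110101 = 010100
  pos 2: 101000 XOR 110101 = 011101
  pos 3: 111010 XOR 110101 = 001111
  pos 5: 111100 XOR 110101 = 001001
  pos 7: 100101 XOR 110101 = 010000
  pos 8: 100001 XOR 110101 = 010100
  pos 9: 101001 XOR 110101 = 011100
  pos 10: 111000 XOR 110101 = 001101
Remainder = 01101 (nonzero — an error is detected).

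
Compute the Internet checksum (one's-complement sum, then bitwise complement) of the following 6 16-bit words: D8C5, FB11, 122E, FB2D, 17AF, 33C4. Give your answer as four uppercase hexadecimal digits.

One's-complement addition (fold any carry out of bit 15 back into bit 0):
  0xD8C5 + 0xFB11 = 0x1D3D6 → wrap carry → 0xD3D7
  0xD3D7 + 0x122E = 0x0E605
  0xE605 + 0xFB2D = 0x1E132 → wrap carry → 0xE133
  0xE133 + 0x17AF = 0x0F8E2
  0xF8E2 + 0x33C4 = 0x12CA6 → wrap carry → 0x2CA7
One's-complement sum = 0x2CA7.
Checksum = ~0x2CA7 & 0xFFFF = 0xD358.

D358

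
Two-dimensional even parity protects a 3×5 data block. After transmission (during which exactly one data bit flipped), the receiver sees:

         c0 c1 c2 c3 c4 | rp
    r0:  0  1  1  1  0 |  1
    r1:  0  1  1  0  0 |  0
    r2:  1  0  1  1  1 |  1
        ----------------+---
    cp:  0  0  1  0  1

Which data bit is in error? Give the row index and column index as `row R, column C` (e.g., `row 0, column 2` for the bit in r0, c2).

Recompute each row's even parity and compare to rp:
  r0: data parity 1, sent rp 1 → ok
  r1: data parity 0, sent rp 0 → ok
  r2: data parity 0, sent rp 1 → mismatch
Recompute each column's even parity and compare to cp:
  c0: data parity 1, sent cp 0 → mismatch
  c1: data parity 0, sent cp 0 → ok
  c2: data parity 1, sent cp 1 → ok
  c3: data parity 0, sent cp 0 → ok
  c4: data parity 1, sent cp 1 → ok
Exactly one row (r2) and one column (c0) fail → the flipped bit is at their intersection.

row 2, column 0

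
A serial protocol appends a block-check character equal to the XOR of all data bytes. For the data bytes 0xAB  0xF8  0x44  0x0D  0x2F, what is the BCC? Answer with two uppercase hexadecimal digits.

XOR the bytes together:
  start with 0xAB
  0xAB ⊕ 0xF8 = 0x53
  0x53 ⊕ 0x44 = 0x17
  0x17 ⊕ 0x0D = 0x1A
  0x1A ⊕ 0x2F = 0x35

35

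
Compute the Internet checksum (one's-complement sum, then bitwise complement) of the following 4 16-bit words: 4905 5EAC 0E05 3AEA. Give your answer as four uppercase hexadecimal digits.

0F5F

One's-complement addition (fold any carry out of bit 15 back into bit 0):
  0x4905 + 0x5EAC = 0x0A7B1
  0xA7B1 + 0x0E05 = 0x0B5B6
  0xB5B6 + 0x3AEA = 0x0F0A0
One's-complement sum = 0xF0A0.
Checksum = ~0xF0A0 & 0xFFFF = 0x0F5F.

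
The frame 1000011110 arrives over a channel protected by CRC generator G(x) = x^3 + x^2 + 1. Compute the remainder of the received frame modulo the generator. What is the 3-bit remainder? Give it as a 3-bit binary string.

000

Modulo-2 division of 1000011110 by 1101:
  pos 0: 1000 XOR 1101 = 0101
  pos 1: 1010 XOR 1101 = 0111
  pos 2: 1111 XOR 1101 = 0010
  pos 4: 1011 XOR 1101 = 0110
  pos 5: 1101 XOR 1101 = 0000
Remainder = 000 (zero — the frame passes the CRC check).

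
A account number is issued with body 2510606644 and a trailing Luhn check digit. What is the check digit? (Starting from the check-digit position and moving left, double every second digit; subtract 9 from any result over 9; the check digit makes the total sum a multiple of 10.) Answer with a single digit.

Partial digits right→left: 4 4 6 6 0 6 0 1 5 2
Double every second digit counting from the check-digit position (so the 1st, 3rd, 5th, ... of the partial from the right).
  doubled (with −9 where >9): 8 3 0 0 1 → sum 12
  kept as-is: 4 6 6 1 2 → sum 19
Total = 12 + 19 = 31.
Check digit = (10 − (31 mod 10)) mod 10 = 9.

9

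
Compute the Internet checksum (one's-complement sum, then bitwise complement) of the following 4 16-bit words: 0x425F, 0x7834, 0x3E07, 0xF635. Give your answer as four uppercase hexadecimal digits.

112F

One's-complement addition (fold any carry out of bit 15 back into bit 0):
  0x425F + 0x7834 = 0x0BA93
  0xBA93 + 0x3E07 = 0x0F89A
  0xF89A + 0xF635 = 0x1EECF → wrap carry → 0xEED0
One's-complement sum = 0xEED0.
Checksum = ~0xEED0 & 0xFFFF = 0x112F.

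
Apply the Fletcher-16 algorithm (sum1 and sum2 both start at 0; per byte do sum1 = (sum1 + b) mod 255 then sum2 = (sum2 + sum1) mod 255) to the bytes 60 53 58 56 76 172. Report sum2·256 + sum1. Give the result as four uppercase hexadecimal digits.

4ADC

Running sums (mod 255):
  after byte 0 (60): sum1=60, sum2=60
  after byte 1 (53): sum1=113, sum2=173
  after byte 2 (58): sum1=171, sum2=89
  after byte 3 (56): sum1=227, sum2=61
  after byte 4 (76): sum1=48, sum2=109
  after byte 5 (172): sum1=220, sum2=74
Checksum = sum2·256 + sum1 = 74·256 + 220 = 19164 = 0x4ADC.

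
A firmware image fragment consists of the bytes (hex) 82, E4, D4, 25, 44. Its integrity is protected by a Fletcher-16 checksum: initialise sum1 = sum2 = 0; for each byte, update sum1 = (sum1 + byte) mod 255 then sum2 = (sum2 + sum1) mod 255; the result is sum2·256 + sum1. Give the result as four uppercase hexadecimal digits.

Running sums (mod 255):
  after byte 0 (82): sum1=130, sum2=130
  after byte 1 (E4): sum1=103, sum2=233
  after byte 2 (D4): sum1=60, sum2=38
  after byte 3 (25): sum1=97, sum2=135
  after byte 4 (44): sum1=165, sum2=45
Checksum = sum2·256 + sum1 = 45·256 + 165 = 11685 = 0x2DA5.

2DA5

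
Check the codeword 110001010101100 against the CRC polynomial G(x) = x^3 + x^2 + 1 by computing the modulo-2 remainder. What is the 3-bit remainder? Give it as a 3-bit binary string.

Modulo-2 division of 110001010101100 by 1101:
  pos 0: 1100 XOR 1101 = 0001
  pos 3: 1010 XOR 1101 = 0111
  pos 4: 1111 XOR 1101 = 0010
  pos 6: 1001 XOR 1101 = 0100
  pos 7: 1000 XOR 1101 = 0101
  pos 8: 1011 XOR 1101 = 0110
  pos 9: 1101 XOR 1101 = 0000
Remainder = 000 (zero — the frame passes the CRC check).

000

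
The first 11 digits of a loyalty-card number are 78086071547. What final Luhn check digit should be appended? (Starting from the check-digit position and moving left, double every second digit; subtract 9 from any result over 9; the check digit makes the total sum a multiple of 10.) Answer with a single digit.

Partial digits right→left: 7 4 5 1 7 0 6 8 0 8 7
Double every second digit counting from the check-digit position (so the 1st, 3rd, 5th, ... of the partial from the right).
  doubled (with −9 where >9): 5 1 5 3 0 5 → sum 19
  kept as-is: 4 1 0 8 8 → sum 21
Total = 19 + 21 = 40.
Check digit = (10 − (40 mod 10)) mod 10 = 0.

0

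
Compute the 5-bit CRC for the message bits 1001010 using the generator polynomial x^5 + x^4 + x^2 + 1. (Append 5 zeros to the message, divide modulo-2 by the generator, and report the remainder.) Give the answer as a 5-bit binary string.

00111

Append 5 zeros: 100101000000. Divide by 110101 (XOR where the leading bit is 1):
  pos 0: 100101 XOR 110101 = 010000
  pos 1: 100000 XOR 110101 = 010101
  pos 2: 101010 XOR 110101 = 011111
  pos 3: 111110 XOR 110101 = 001011
  pos 5: 101100 XOR 110101 = 011001
  pos 6: 110010 XOR 110101 = 000111
Remainder (last 5 bits) = 00111. This is the CRC / FCS.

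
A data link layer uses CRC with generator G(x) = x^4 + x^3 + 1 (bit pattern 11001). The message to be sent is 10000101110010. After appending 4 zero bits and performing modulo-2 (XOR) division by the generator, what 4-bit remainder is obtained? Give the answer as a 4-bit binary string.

1101

Append 4 zeros: 100001011100100000. Divide by 11001 (XOR where the leading bit is 1):
  pos 0: 10000 XOR 11001 = 01001
  pos 1: 10011 XOR 11001 = 01010
  pos 2: 10100 XOR 11001 = 01101
  pos 3: 11011 XOR 11001 = 00010
  pos 6: 10110 XOR 11001 = 01111
  pos 7: 11110 XOR 11001 = 00111
  pos 9: 11110 XOR 11001 = 00111
  pos 11: 11100 XOR 11001 = 00101
  pos 13: 10100 XOR 11001 = 01101
Remainder (last 4 bits) = 1101. This is the CRC / FCS.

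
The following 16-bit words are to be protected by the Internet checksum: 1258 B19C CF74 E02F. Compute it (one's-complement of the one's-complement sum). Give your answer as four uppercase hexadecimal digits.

One's-complement addition (fold any carry out of bit 15 back into bit 0):
  0x1258 + 0xB19C = 0x0C3F4
  0xC3F4 + 0xCF74 = 0x19368 → wrap carry → 0x9369
  0x9369 + 0xE02F = 0x17398 → wrap carry → 0x7399
One's-complement sum = 0x7399.
Checksum = ~0x7399 & 0xFFFF = 0x8C66.

8C66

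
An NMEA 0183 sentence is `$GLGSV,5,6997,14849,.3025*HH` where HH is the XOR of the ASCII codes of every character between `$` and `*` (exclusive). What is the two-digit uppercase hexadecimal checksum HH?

XOR the ASCII codes of the payload characters:
  'G' = 0x47 → acc = 0x47
  'L' = 0x4C → acc = 0x0B
  'G' = 0x47 → acc = 0x4C
  'S' = 0x53 → acc = 0x1F
  'V' = 0x56 → acc = 0x49
  ',' = 0x2C → acc = 0x65
  '5' = 0x35 → acc = 0x50
  ',' = 0x2C → acc = 0x7C
  '6' = 0x36 → acc = 0x4A
  '9' = 0x39 → acc = 0x73
  '9' = 0x39 → acc = 0x4A
  '7' = 0x37 → acc = 0x7D
  ',' = 0x2C → acc = 0x51
  '1' = 0x31 → acc = 0x60
  '4' = 0x34 → acc = 0x54
  '8' = 0x38 → acc = 0x6C
  '4' = 0x34 → acc = 0x58
  '9' = 0x39 → acc = 0x61
  ',' = 0x2C → acc = 0x4D
  '.' = 0x2E → acc = 0x63
  '3' = 0x33 → acc = 0x50
  '0' = 0x30 → acc = 0x60
  '2' = 0x32 → acc = 0x52
  '5' = 0x35 → acc = 0x67
Checksum = 0x67.

67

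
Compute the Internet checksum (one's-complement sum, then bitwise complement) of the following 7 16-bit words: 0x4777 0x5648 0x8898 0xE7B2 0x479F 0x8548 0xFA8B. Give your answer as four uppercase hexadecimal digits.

One's-complement addition (fold any carry out of bit 15 back into bit 0):
  0x4777 + 0x5648 = 0x09DBF
  0x9DBF + 0x8898 = 0x12657 → wrap carry → 0x2658
  0x2658 + 0xE7B2 = 0x10E0A → wrap carry → 0x0E0B
  0x0E0B + 0x479F = 0x055AA
  0x55AA + 0x8548 = 0x0DAF2
  0xDAF2 + 0xFA8B = 0x1D57D → wrap carry → 0xD57E
One's-complement sum = 0xD57E.
Checksum = ~0xD57E & 0xFFFF = 0x2A81.

2A81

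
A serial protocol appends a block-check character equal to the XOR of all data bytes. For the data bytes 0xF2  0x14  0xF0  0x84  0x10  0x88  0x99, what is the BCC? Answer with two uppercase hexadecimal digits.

93

XOR the bytes together:
  start with 0xF2
  0xF2 ⊕ 0x14 = 0xE6
  0xE6 ⊕ 0xF0 = 0x16
  0x16 ⊕ 0x84 = 0x92
  0x92 ⊕ 0x10 = 0x82
  0x82 ⊕ 0x88 = 0x0A
  0x0A ⊕ 0x99 = 0x93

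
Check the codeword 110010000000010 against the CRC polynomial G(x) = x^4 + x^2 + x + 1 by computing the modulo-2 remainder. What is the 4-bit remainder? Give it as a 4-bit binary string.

0000

Modulo-2 division of 110010000000010 by 10111:
  pos 0: 11001 XOR 10111 = 01110
  pos 1: 11100 XOR 10111 = 01011
  pos 2: 10110 XOR 10111 = 00001
  pos 6: 10000 XOR 10111 = 00111
  pos 8: 11100 XOR 10111 = 01011
  pos 9: 10111 XOR 10111 = 00000
Remainder = 0000 (zero — the frame passes the CRC check).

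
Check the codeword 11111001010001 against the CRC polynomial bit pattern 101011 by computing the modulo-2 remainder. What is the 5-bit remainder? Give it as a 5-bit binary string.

Modulo-2 division of 11111001010001 by 101011:
  pos 0: 111110 XOR 101011 = 010101
  pos 1: 101010 XOR 101011 = 000001
  pos 6: 110100 XOR 101011 = 011111
  pos 7: 111110 XOR 101011 = 010101
  pos 8: 101011 XOR 101011 = 000000
Remainder = 00000 (zero — the frame passes the CRC check).

00000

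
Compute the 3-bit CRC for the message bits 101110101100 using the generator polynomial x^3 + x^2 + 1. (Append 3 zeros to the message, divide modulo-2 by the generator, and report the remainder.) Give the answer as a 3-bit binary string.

Append 3 zeros: 101110101100000. Divide by 1101 (XOR where the leading bit is 1):
  pos 0: 1011 XOR 1101 = 0110
  pos 1: 1101 XOR 1101 = 0000
  pos 6: 1011 XOR 1101 = 0110
  pos 7: 1100 XOR 1101 = 0001
  pos 10: 1000 XOR 1101 = 0101
  pos 11: 1010 XOR 1101 = 0111
Remainder (last 3 bits) = 111. This is the CRC / FCS.

111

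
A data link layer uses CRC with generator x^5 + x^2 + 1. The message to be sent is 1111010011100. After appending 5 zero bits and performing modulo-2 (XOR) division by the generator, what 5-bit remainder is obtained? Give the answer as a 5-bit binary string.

00111

Append 5 zeros: 111101001110000000. Divide by 100101 (XOR where the leading bit is 1):
  pos 0: 111101 XOR 100101 = 011000
  pos 1: 110000 XOR 100101 = 010101
  pos 2: 101010 XOR 100101 = 001111
  pos 4: 111111 XOR 100101 = 011010
  pos 5: 110101 XOR 100101 = 010000
  pos 6: 100000 XOR 100101 = 000101
  pos 9: 101000 XOR 100101 = 001101
  pos 11: 110100 XOR 100101 = 010001
  pos 12: 100010 XOR 100101 = 000111
Remainder (last 5 bits) = 00111. This is the CRC / FCS.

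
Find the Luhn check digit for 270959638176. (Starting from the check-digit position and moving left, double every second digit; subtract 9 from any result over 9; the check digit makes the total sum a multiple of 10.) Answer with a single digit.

8

Partial digits right→left: 6 7 1 8 3 6 9 5 9 0 7 2
Double every second digit counting from the check-digit position (so the 1st, 3rd, 5th, ... of the partial from the right).
  doubled (with −9 where >9): 3 2 6 9 9 5 → sum 34
  kept as-is: 7 8 6 5 0 2 → sum 28
Total = 34 + 28 = 62.
Check digit = (10 − (62 mod 10)) mod 10 = 8.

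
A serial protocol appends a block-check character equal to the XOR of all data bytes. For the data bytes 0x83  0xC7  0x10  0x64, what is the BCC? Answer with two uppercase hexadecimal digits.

XOR the bytes together:
  start with 0x83
  0x83 ⊕ 0xC7 = 0x44
  0x44 ⊕ 0x10 = 0x54
  0x54 ⊕ 0x64 = 0x30

30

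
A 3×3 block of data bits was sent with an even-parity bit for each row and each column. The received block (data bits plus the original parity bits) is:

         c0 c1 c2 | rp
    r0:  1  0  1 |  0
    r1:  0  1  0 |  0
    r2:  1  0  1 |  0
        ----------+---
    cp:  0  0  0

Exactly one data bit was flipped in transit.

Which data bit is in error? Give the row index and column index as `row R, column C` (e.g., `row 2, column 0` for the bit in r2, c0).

row 1, column 1

Recompute each row's even parity and compare to rp:
  r0: data parity 0, sent rp 0 → ok
  r1: data parity 1, sent rp 0 → mismatch
  r2: data parity 0, sent rp 0 → ok
Recompute each column's even parity and compare to cp:
  c0: data parity 0, sent cp 0 → ok
  c1: data parity 1, sent cp 0 → mismatch
  c2: data parity 0, sent cp 0 → ok
Exactly one row (r1) and one column (c1) fail → the flipped bit is at their intersection.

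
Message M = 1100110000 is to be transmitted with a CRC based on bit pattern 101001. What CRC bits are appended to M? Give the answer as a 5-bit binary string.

11000

Append 5 zeros: 110011000000000. Divide by 101001 (XOR where the leading bit is 1):
  pos 0: 110011 XOR 101001 = 011010
  pos 1: 110100 XOR 101001 = 011101
  pos 2: 111010 XOR 101001 = 010011
  pos 3: 100110 XOR 101001 = 001111
  pos 5: 111100 XOR 101001 = 010101
  pos 6: 101010 XOR 101001 = 000011
Remainder (last 5 bits) = 11000. This is the CRC / FCS.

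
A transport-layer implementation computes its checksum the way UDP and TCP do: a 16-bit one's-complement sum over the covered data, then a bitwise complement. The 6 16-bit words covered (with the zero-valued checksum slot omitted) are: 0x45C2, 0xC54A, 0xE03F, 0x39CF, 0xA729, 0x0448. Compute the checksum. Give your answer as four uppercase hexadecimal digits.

2F72

One's-complement addition (fold any carry out of bit 15 back into bit 0):
  0x45C2 + 0xC54A = 0x10B0C → wrap carry → 0x0B0D
  0x0B0D + 0xE03F = 0x0EB4C
  0xEB4C + 0x39CF = 0x1251B → wrap carry → 0x251C
  0x251C + 0xA729 = 0x0CC45
  0xCC45 + 0x0448 = 0x0D08D
One's-complement sum = 0xD08D.
Checksum = ~0xD08D & 0xFFFF = 0x2F72.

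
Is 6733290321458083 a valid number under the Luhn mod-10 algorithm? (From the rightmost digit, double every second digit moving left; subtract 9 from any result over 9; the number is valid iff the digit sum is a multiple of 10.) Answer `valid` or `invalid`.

valid

From the right, keep odd positions and double even positions (subtract 9 from any doubled value over 9):
  doubled (positions 2,4,...): 7 7 8 4 0 4 6 3 → sum 39
  kept (positions 1,3,...): 3 0 5 1 3 9 3 7 → sum 31
Total = 70.
70 mod 10 = 0, so the number is valid.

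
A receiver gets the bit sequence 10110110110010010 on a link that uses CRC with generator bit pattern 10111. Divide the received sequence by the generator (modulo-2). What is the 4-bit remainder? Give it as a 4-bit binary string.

0111

Modulo-2 division of 10110110110010010 by 10111:
  pos 0: 10110 XOR 10111 = 00001
  pos 4: 11101 XOR 10111 = 01010
  pos 5: 10101 XOR 10111 = 00010
  pos 8: 10001 XOR 10111 = 00110
  pos 10: 11000 XOR 10111 = 01111
  pos 11: 11111 XOR 10111 = 01000
  pos 12: 10000 XOR 10111 = 00111
Remainder = 0111 (nonzero — an error is detected).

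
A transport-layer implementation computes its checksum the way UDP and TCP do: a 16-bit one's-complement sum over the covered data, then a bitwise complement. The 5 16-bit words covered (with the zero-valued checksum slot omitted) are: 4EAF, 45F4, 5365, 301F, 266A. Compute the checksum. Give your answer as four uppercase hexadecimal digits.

One's-complement addition (fold any carry out of bit 15 back into bit 0):
  0x4EAF + 0x45F4 = 0x094A3
  0x94A3 + 0x5365 = 0x0E808
  0xE808 + 0x301F = 0x11827 → wrap carry → 0x1828
  0x1828 + 0x266A = 0x03E92
One's-complement sum = 0x3E92.
Checksum = ~0x3E92 & 0xFFFF = 0xC16D.

C16D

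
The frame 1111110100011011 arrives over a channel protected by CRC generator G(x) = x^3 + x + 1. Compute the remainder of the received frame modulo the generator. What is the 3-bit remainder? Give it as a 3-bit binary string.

000

Modulo-2 division of 1111110100011011 by 1011:
  pos 0: 1111 XOR 1011 = 0100
  pos 1: 1001 XOR 1011 = 0010
  pos 3: 1010 XOR 1011 = 0001
  pos 6: 1100 XOR 1011 = 0111
  pos 7: 1110 XOR 1011 = 0101
  pos 8: 1011 XOR 1011 = 0000
  pos 12: 1011 XOR 1011 = 0000
Remainder = 000 (zero — the frame passes the CRC check).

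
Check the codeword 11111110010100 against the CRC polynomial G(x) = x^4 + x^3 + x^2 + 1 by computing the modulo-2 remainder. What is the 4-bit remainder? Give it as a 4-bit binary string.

0010

Modulo-2 division of 11111110010100 by 11101:
  pos 0: 11111 XOR 11101 = 00010
  pos 3: 10110 XOR 11101 = 01011
  pos 4: 10110 XOR 11101 = 01011
  pos 5: 10111 XOR 11101 = 01010
  pos 6: 10100 XOR 11101 = 01001
  pos 7: 10011 XOR 11101 = 01110
  pos 8: 11100 XOR 11101 = 00001
Remainder = 0010 (nonzero — an error is detected).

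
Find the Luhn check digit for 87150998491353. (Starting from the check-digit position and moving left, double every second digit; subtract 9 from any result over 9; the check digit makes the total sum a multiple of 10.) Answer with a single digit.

9

Partial digits right→left: 3 5 3 1 9 4 8 9 9 0 5 1 7 8
Double every second digit counting from the check-digit position (so the 1st, 3rd, 5th, ... of the partial from the right).
  doubled (with −9 where >9): 6 6 9 7 9 1 5 → sum 43
  kept as-is: 5 1 4 9 0 1 8 → sum 28
Total = 43 + 28 = 71.
Check digit = (10 − (71 mod 10)) mod 10 = 9.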